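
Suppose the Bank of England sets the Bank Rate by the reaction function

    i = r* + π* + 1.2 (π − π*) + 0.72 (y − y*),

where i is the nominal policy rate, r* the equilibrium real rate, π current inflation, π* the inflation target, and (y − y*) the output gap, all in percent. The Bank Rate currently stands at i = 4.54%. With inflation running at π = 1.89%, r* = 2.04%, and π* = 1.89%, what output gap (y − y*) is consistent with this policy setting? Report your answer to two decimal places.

0.85%

0.72 (y − y*) = 4.54 − 2.04 − 1.89 − 1.2 × (1.89 − 1.89) = 0.61
(y − y*) = 0.61 / 0.72 = 0.85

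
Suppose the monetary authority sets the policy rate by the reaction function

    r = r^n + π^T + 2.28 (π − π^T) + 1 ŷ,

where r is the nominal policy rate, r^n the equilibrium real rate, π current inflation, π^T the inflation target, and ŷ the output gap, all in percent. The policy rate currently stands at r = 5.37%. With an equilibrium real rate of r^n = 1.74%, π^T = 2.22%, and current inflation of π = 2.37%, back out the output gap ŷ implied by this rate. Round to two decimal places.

1.07%

1 ŷ = 5.37 − 1.74 − 2.22 − 2.28 × (2.37 − 2.22) = 1.068
ŷ = 1.068 / 1 = 1.07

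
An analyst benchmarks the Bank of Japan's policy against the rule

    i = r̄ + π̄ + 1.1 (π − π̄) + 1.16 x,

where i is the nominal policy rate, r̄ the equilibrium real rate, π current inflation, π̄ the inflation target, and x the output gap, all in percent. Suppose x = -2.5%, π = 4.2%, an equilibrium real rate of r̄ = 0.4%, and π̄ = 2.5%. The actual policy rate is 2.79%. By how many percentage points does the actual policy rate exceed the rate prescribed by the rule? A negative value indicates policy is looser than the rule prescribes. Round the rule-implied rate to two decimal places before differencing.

0.92 pp

i = 0.4 + 2.5 + 1.1 × (4.2 − 2.5) + 1.16 × (-2.5)
   = 0.4 + 2.5 + 1.87 − 2.9 = 1.87
Deviation = 2.79 − 1.87 = 0.92 pp.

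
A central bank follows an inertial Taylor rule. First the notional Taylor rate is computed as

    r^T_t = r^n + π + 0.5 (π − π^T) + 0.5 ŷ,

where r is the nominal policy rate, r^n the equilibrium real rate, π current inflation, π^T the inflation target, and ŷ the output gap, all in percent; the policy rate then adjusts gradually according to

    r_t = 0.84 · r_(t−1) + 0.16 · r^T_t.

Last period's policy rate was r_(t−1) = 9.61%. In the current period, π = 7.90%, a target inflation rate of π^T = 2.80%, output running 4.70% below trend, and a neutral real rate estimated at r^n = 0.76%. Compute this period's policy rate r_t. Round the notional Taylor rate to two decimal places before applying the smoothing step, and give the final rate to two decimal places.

9.49%

Output 4.70% below potential → ŷ = -4.70.
r^T_t = 0.76 + 7.90 + 0.5 × (7.90 − 2.80) + 0.5 × (-4.70)
   = 0.76 + 7.9 + 2.55 − 2.35 = 8.86
r_t = 0.84 × 9.61 + 0.16 × 8.86 = 8.0724 + 1.4176 = 9.49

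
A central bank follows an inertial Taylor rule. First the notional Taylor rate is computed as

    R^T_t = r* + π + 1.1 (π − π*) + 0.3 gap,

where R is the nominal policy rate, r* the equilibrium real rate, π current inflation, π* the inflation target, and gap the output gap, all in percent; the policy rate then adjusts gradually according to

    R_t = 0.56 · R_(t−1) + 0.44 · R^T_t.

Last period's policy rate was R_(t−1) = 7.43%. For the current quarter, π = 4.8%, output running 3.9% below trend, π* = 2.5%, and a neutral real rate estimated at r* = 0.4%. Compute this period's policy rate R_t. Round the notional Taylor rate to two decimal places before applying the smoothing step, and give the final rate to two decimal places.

Output 3.9% below potential → gap = -3.9.
R^T_t = 0.4 + 4.8 + 1.1 × (4.8 − 2.5) + 0.3 × (-3.9)
   = 0.4 + 4.8 + 2.53 − 1.17 = 6.56
R_t = 0.56 × 7.43 + 0.44 × 6.56 = 4.1608 + 2.8864 = 7.05

7.05%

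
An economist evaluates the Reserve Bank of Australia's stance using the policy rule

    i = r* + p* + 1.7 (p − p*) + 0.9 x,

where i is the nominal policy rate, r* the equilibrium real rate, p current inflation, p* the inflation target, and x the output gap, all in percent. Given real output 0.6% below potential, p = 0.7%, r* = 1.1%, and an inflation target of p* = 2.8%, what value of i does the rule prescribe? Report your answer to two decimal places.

Output 0.6% below potential → x = -0.6.
i = 1.1 + 2.8 + 1.7 × (0.7 − 2.8) + 0.9 × (-0.6)
   = 1.1 + 2.8 − 3.57 − 0.54 = -0.21

-0.21%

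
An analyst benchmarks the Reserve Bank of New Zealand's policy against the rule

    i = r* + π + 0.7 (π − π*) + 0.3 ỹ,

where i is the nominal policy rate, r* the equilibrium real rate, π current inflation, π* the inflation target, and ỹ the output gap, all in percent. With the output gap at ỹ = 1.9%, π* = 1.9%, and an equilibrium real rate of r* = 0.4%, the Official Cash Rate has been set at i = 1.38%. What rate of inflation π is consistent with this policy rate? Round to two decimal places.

Collecting π: i = r* + (1 + 0.7) π − 0.7 π* + 0.3 ỹ
1.7 π = 1.38 − 0.4 + 0.7 × 1.9 − 0.3 × 1.9 = 1.74
π = 1.74 / 1.7 = 1.02

1.02%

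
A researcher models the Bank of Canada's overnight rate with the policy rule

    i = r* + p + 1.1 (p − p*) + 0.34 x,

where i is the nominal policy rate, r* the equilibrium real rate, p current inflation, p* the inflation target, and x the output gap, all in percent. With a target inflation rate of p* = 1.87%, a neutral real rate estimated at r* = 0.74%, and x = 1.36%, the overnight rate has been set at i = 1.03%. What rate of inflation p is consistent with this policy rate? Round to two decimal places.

0.90%

Collecting p: i = r* + (1 + 1.1) p − 1.1 p* + 0.34 x
2.1 p = 1.03 − 0.74 + 1.1 × 1.87 − 0.34 × 1.36 = 1.8846
p = 1.8846 / 2.1 = 0.90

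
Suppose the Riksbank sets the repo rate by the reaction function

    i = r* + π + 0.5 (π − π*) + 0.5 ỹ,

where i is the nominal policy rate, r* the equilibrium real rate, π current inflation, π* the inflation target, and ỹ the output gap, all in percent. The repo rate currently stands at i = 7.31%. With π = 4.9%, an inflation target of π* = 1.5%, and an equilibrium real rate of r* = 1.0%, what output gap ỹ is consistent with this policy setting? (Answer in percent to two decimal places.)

-0.58%

0.5 ỹ = 7.31 − 1.0 − 4.9 − 0.5 × (4.9 − 1.5) = -0.29
ỹ = -0.29 / 0.5 = -0.58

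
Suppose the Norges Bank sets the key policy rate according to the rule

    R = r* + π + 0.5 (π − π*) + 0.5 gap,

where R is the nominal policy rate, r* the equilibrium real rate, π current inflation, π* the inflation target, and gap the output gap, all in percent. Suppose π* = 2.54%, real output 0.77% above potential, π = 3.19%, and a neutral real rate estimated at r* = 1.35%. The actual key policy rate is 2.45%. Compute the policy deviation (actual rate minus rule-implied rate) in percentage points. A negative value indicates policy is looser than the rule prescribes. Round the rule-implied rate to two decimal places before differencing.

-2.80 pp

Output 0.77% above potential → gap = 0.77.
R = 1.35 + 3.19 + 0.5 × (3.19 − 2.54) + 0.5 × 0.77
   = 1.35 + 3.19 + 0.325 + 0.385 = 5.25
Deviation = 2.45 − 5.25 = -2.80 pp.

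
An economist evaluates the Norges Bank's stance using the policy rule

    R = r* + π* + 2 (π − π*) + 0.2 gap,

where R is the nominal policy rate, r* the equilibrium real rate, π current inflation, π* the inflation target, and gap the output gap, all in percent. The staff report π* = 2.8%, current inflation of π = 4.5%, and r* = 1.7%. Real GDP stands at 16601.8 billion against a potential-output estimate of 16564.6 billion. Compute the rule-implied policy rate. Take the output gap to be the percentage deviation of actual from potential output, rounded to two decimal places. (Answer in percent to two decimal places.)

7.94%

Output gap = 100 × (16601.8 − 16564.6) / 16564.6 = 0.22%.
R = 1.70 + 2.80 + 2 × (4.50 − 2.80) + 0.2 × 0.22
   = 1.70 + 2.8 + 3.4 + 0.044 = 7.94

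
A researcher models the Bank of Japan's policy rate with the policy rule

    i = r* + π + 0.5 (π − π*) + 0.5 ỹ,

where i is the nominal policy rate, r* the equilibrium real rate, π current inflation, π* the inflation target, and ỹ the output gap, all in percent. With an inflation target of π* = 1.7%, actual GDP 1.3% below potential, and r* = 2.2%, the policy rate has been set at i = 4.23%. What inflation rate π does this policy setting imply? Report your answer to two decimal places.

Output 1.3% below potential → ỹ = -1.3.
Collecting π: i = r* + (1 + 0.5) π − 0.5 π* + 0.5 ỹ
1.5 π = 4.23 − 2.2 + 0.5 × 1.7 − 0.5 × (-1.3) = 3.53
π = 3.53 / 1.5 = 2.35

2.35%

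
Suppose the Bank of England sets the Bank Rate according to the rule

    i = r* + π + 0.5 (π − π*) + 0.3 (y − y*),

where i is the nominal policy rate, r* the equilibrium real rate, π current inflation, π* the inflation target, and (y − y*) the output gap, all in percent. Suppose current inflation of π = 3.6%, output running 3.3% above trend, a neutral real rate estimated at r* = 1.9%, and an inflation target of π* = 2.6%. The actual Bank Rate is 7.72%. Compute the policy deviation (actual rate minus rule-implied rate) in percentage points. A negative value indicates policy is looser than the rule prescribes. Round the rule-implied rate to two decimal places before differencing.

Output 3.3% above potential → (y − y*) = 3.3.
i = 1.9 + 3.6 + 0.5 × (3.6 − 2.6) + 0.3 × 3.3
   = 1.9 + 3.6 + 0.5 + 0.99 = 6.99
Deviation = 7.72 − 6.99 = 0.73 pp.

0.73 pp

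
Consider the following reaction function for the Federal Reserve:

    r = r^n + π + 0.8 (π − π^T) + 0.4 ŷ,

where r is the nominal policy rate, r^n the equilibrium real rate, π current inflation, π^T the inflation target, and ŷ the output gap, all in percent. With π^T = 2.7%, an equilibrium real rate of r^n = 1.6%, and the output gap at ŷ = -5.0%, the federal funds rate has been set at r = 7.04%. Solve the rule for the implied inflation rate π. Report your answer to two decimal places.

5.33%

Collecting π: r = r^n + (1 + 0.8) π − 0.8 π^T + 0.4 ŷ
1.8 π = 7.04 − 1.6 + 0.8 × 2.7 − 0.4 × (-5.0) = 9.6
π = 9.6 / 1.8 = 5.33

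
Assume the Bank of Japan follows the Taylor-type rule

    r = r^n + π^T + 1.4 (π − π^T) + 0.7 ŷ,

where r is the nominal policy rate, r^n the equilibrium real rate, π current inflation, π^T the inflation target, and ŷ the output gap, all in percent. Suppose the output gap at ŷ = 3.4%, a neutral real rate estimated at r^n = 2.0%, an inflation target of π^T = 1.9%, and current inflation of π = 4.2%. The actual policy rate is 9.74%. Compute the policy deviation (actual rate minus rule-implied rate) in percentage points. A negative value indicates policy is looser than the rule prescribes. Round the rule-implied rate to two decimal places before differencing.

r = 2.0 + 1.9 + 1.4 × (4.2 − 1.9) + 0.7 × 3.4
   = 2.0 + 1.9 + 3.22 + 2.38 = 9.50
Deviation = 9.74 − 9.50 = 0.24 pp.

0.24 pp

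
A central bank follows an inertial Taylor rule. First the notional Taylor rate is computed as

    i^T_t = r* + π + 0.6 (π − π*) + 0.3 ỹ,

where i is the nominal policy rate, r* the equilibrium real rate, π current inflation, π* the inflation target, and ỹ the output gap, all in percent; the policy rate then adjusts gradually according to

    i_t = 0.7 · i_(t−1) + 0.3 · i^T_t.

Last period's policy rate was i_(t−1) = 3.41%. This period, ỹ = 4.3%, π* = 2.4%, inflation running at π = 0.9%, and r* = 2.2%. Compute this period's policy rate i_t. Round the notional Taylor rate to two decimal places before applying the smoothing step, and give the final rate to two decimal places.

3.43%

i^T_t = 2.2 + 0.9 + 0.6 × (0.9 − 2.4) + 0.3 × 4.3
   = 2.2 + 0.9 − 0.9 + 1.29 = 3.49
i_t = 0.7 × 3.41 + 0.3 × 3.49 = 2.387 + 1.047 = 3.43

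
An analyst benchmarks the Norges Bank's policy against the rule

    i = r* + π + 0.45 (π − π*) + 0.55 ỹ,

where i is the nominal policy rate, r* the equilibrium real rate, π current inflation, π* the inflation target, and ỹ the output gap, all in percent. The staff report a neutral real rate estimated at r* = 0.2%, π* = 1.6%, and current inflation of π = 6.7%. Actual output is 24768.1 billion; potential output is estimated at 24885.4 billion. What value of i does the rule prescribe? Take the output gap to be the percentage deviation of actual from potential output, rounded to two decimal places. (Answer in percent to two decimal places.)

8.94%

Output gap = 100 × (24768.1 − 24885.4) / 24885.4 = -0.47%.
i = 0.20 + 6.70 + 0.45 × (6.70 − 1.60) + 0.55 × (-0.47)
   = 0.20 + 6.7 + 2.295 − 0.2585 = 8.94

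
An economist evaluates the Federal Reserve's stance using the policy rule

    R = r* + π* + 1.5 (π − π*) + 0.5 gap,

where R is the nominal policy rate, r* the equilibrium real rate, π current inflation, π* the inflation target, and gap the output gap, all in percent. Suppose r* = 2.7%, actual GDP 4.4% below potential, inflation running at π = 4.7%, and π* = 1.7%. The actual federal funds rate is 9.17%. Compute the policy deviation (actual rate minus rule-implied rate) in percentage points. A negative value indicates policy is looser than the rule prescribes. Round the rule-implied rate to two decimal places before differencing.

Output 4.4% below potential → gap = -4.4.
R = 2.7 + 1.7 + 1.5 × (4.7 − 1.7) + 0.5 × (-4.4)
   = 2.7 + 1.7 + 4.5 − 2.2 = 6.70
Deviation = 9.17 − 6.70 = 2.47 pp.

2.47 pp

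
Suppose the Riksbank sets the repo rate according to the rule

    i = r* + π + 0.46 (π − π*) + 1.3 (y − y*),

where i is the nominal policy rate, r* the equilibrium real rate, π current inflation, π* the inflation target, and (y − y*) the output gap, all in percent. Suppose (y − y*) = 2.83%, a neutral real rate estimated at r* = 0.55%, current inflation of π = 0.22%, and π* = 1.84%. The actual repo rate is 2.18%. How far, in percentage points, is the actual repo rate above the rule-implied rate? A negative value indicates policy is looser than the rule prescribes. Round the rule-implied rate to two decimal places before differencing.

i = 0.55 + 0.22 + 0.46 × (0.22 − 1.84) + 1.3 × 2.83
   = 0.55 + 0.22 − 0.7452 + 3.679 = 3.70
Deviation = 2.18 − 3.70 = -1.52 pp.

-1.52 pp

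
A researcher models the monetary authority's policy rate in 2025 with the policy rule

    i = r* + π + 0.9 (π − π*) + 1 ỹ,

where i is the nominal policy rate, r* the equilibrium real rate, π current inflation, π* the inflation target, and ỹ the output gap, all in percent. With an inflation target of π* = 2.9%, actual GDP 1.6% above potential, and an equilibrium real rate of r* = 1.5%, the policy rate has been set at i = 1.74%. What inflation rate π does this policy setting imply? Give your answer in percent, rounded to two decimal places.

0.66%

Output 1.6% above potential → ỹ = 1.6.
Collecting π: i = r* + (1 + 0.9) π − 0.9 π* + 1 ỹ
1.9 π = 1.74 − 1.5 + 0.9 × 2.9 − 1 × 1.6 = 1.25
π = 1.25 / 1.9 = 0.66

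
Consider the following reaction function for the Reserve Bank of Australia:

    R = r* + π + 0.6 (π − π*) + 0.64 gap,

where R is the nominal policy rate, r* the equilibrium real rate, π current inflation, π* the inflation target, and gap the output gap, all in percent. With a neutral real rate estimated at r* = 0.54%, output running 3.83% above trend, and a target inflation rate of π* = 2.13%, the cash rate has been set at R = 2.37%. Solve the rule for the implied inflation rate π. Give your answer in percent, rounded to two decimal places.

Output 3.83% above potential → gap = 3.83.
Collecting π: R = r* + (1 + 0.6) π − 0.6 π* + 0.64 gap
1.6 π = 2.37 − 0.54 + 0.6 × 2.13 − 0.64 × 3.83 = 0.6568
π = 0.6568 / 1.6 = 0.41

0.41%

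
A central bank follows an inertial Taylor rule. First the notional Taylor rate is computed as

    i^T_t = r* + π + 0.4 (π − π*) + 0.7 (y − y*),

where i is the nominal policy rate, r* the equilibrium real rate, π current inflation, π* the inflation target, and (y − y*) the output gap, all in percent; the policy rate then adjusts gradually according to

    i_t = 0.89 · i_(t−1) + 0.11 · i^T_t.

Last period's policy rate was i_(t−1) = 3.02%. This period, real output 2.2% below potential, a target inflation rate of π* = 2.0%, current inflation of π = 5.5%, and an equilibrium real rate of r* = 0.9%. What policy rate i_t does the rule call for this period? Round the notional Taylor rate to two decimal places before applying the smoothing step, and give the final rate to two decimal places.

Output 2.2% below potential → (y − y*) = -2.2.
i^T_t = 0.9 + 5.5 + 0.4 × (5.5 − 2.0) + 0.7 × (-2.2)
   = 0.9 + 5.5 + 1.4 − 1.54 = 6.26
i_t = 0.89 × 3.02 + 0.11 × 6.26 = 2.6878 + 0.6886 = 3.38

3.38%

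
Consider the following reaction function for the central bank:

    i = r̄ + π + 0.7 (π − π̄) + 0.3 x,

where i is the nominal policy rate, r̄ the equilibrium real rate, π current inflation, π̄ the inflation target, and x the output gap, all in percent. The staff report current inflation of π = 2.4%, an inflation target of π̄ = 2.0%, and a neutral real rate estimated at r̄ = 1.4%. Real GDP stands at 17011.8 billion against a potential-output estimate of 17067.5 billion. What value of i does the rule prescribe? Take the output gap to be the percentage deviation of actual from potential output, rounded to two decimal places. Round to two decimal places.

Output gap = 100 × (17011.8 − 17067.5) / 17067.5 = -0.33%.
i = 1.40 + 2.40 + 0.7 × (2.40 − 2.00) + 0.3 × (-0.33)
   = 1.40 + 2.4 + 0.28 − 0.099 = 3.98

3.98%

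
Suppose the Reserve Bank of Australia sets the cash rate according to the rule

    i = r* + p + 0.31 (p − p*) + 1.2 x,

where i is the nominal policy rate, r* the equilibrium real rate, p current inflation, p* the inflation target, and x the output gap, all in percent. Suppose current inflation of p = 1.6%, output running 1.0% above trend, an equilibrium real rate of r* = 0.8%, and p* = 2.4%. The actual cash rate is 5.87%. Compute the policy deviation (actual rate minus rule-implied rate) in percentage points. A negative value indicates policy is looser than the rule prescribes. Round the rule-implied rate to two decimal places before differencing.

Output 1.0% above potential → x = 1.0.
i = 0.8 + 1.6 + 0.31 × (1.6 − 2.4) + 1.2 × 1.0
   = 0.8 + 1.6 − 0.248 + 1.2 = 3.35
Deviation = 5.87 − 3.35 = 2.52 pp.

2.52 pp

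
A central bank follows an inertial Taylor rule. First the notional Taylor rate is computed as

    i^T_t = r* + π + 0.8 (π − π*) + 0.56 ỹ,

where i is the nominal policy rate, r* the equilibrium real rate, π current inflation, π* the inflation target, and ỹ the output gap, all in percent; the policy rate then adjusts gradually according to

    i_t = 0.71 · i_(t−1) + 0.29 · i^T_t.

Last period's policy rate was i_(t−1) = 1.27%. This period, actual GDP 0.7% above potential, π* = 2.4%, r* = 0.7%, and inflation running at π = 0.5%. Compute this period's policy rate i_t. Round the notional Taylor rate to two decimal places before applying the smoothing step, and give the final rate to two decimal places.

Output 0.7% above potential → ỹ = 0.7.
i^T_t = 0.7 + 0.5 + 0.8 × (0.5 − 2.4) + 0.56 × 0.7
   = 0.7 + 0.5 − 1.52 + 0.392 = 0.07
i_t = 0.71 × 1.27 + 0.29 × 0.07 = 0.9017 + 0.0203 = 0.92

0.92%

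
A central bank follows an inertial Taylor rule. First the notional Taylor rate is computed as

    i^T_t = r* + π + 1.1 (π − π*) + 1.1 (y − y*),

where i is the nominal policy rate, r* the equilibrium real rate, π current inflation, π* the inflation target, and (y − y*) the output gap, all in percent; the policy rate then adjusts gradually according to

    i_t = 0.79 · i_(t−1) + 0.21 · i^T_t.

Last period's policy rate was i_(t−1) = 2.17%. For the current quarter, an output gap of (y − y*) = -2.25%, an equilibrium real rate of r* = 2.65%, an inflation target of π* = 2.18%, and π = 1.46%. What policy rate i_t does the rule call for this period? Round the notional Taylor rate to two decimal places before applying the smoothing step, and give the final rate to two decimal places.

i^T_t = 2.65 + 1.46 + 1.1 × (1.46 − 2.18) + 1.1 × (-2.25)
   = 2.65 + 1.46 − 0.792 − 2.475 = 0.84
i_t = 0.79 × 2.17 + 0.21 × 0.84 = 1.7143 + 0.1764 = 1.89

1.89%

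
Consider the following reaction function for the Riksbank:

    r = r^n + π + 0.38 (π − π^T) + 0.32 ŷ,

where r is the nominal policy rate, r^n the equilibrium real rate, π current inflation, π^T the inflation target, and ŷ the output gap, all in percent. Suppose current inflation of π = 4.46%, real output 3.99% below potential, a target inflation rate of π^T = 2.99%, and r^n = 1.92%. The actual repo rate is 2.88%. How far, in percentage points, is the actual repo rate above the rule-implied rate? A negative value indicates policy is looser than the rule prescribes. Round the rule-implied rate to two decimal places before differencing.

-2.78 pp

Output 3.99% below potential → ŷ = -3.99.
r = 1.92 + 4.46 + 0.38 × (4.46 − 2.99) + 0.32 × (-3.99)
   = 1.92 + 4.46 + 0.5586 − 1.2768 = 5.66
Deviation = 2.88 − 5.66 = -2.78 pp.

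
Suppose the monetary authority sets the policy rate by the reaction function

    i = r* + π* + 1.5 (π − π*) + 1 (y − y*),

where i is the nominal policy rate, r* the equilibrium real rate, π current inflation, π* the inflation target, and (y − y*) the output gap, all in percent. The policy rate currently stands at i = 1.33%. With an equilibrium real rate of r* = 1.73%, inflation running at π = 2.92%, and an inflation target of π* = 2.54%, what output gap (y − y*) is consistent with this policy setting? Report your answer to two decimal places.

-3.51%

1 (y − y*) = 1.33 − 1.73 − 2.54 − 1.5 × (2.92 − 2.54) = -3.51
(y − y*) = -3.51 / 1 = -3.51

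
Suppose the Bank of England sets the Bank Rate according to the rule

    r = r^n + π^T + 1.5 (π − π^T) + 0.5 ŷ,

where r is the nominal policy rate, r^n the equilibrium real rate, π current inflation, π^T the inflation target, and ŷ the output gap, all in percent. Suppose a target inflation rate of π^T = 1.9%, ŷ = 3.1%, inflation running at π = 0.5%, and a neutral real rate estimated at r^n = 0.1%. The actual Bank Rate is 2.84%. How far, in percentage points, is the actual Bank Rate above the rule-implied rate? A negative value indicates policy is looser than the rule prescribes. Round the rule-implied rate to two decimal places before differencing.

1.39 pp

r = 0.1 + 1.9 + 1.5 × (0.5 − 1.9) + 0.5 × 3.1
   = 0.1 + 1.9 − 2.1 + 1.55 = 1.45
Deviation = 2.84 − 1.45 = 1.39 pp.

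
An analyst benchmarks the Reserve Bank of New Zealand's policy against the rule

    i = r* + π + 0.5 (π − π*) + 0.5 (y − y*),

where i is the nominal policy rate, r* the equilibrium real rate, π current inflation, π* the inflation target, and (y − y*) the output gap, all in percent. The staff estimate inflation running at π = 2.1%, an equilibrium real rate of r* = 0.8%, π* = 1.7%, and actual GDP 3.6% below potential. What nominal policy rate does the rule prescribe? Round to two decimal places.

1.30%

Output 3.6% below potential → (y − y*) = -3.6.
i = 0.8 + 2.1 + 0.5 × (2.1 − 1.7) + 0.5 × (-3.6)
   = 0.8 + 2.1 + 0.2 − 1.8 = 1.30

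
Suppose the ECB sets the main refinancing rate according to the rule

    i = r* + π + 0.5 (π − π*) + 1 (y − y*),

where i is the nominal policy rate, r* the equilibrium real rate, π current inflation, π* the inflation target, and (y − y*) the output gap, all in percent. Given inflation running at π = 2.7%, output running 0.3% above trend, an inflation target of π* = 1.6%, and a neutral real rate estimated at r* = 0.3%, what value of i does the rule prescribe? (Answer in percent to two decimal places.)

3.85%

Output 0.3% above potential → (y − y*) = 0.3.
i = 0.3 + 2.7 + 0.5 × (2.7 − 1.6) + 1 × 0.3
   = 0.3 + 2.7 + 0.55 + 0.3 = 3.85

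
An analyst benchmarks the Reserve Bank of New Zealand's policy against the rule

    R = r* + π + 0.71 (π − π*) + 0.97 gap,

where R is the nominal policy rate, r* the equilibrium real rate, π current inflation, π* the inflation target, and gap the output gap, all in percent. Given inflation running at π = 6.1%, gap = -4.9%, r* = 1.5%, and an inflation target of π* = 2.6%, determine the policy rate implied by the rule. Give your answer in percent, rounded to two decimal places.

R = 1.5 + 6.1 + 0.71 × (6.1 − 2.6) + 0.97 × (-4.9)
   = 1.5 + 6.1 + 2.485 − 4.753 = 5.33

5.33%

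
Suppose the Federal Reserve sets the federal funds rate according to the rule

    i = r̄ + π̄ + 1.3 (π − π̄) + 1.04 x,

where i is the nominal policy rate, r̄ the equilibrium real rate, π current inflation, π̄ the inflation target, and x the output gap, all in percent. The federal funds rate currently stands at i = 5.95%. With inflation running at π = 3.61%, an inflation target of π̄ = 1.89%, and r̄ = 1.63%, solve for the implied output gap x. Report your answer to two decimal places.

1.04 x = 5.95 − 1.63 − 1.89 − 1.3 × (3.61 − 1.89) = 0.194
x = 0.194 / 1.04 = 0.19

0.19%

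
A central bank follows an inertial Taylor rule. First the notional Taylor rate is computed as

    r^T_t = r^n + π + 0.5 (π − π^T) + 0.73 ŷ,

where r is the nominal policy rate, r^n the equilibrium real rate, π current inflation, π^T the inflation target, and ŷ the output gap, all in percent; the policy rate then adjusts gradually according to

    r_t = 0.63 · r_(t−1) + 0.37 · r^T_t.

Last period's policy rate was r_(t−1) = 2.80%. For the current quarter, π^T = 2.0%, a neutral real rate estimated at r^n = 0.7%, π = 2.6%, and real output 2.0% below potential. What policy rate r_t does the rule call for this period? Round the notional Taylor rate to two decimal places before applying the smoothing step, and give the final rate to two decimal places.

Output 2.0% below potential → ŷ = -2.0.
r^T_t = 0.7 + 2.6 + 0.5 × (2.6 − 2.0) + 0.73 × (-2.0)
   = 0.7 + 2.6 + 0.3 − 1.46 = 2.14
r_t = 0.63 × 2.80 + 0.37 × 2.14 = 1.764 + 0.7918 = 2.56

2.56%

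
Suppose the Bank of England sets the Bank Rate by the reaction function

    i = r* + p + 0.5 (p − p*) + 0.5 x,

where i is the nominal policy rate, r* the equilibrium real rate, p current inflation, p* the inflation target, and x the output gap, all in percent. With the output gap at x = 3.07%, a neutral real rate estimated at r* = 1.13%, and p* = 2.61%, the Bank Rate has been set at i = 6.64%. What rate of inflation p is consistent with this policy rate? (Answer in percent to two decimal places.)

Collecting p: i = r* + (1 + 0.5) p − 0.5 p* + 0.5 x
1.5 p = 6.64 − 1.13 + 0.5 × 2.61 − 0.5 × 3.07 = 5.28
p = 5.28 / 1.5 = 3.52

3.52%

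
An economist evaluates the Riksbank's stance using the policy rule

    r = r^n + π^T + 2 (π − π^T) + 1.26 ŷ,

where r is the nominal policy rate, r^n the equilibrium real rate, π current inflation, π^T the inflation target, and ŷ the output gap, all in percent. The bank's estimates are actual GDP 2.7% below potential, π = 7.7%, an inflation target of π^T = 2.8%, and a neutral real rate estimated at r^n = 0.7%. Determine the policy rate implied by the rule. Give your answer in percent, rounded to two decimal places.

Output 2.7% below potential → ŷ = -2.7.
r = 0.7 + 2.8 + 2 × (7.7 − 2.8) + 1.26 × (-2.7)
   = 0.7 + 2.8 + 9.8 − 3.402 = 9.90

9.90%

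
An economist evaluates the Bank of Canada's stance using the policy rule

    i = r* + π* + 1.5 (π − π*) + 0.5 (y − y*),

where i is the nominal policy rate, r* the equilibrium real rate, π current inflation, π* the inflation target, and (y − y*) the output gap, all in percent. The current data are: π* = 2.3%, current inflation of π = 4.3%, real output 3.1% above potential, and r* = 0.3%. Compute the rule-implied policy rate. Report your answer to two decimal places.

7.15%

Output 3.1% above potential → (y − y*) = 3.1.
i = 0.3 + 2.3 + 1.5 × (4.3 − 2.3) + 0.5 × 3.1
   = 0.3 + 2.3 + 3 + 1.55 = 7.15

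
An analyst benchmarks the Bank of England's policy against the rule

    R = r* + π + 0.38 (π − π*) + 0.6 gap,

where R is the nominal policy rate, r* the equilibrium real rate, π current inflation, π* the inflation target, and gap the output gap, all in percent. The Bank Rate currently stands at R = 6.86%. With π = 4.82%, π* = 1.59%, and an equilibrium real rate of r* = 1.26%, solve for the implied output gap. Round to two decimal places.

0.6 gap = 6.86 − 1.26 − 4.82 − 0.38 × (4.82 − 1.59) = -0.4474
gap = -0.4474 / 0.6 = -0.75

-0.75%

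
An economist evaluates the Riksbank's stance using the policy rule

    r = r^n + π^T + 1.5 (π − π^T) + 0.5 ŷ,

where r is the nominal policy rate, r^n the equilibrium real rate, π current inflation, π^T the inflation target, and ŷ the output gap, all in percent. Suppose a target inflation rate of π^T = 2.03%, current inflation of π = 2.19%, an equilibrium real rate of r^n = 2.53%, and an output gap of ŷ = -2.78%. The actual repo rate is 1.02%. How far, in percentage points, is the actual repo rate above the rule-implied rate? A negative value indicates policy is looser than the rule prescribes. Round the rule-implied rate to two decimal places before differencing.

-2.39 pp

r = 2.53 + 2.03 + 1.5 × (2.19 − 2.03) + 0.5 × (-2.78)
   = 2.53 + 2.03 + 0.24 − 1.39 = 3.41
Deviation = 1.02 − 3.41 = -2.39 pp.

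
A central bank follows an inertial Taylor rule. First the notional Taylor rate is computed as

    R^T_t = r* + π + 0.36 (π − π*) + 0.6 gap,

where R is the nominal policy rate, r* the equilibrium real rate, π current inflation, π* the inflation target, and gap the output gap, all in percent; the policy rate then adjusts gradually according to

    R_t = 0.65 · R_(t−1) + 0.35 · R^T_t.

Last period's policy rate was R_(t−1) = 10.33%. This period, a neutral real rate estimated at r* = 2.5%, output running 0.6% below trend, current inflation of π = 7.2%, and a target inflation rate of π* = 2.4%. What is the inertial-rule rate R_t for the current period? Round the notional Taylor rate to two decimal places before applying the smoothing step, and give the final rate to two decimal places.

Output 0.6% below potential → gap = -0.6.
R^T_t = 2.5 + 7.2 + 0.36 × (7.2 − 2.4) + 0.6 × (-0.6)
   = 2.5 + 7.2 + 1.728 − 0.36 = 11.07
R_t = 0.65 × 10.33 + 0.35 × 11.07 = 6.7145 + 3.8745 = 10.59

10.59%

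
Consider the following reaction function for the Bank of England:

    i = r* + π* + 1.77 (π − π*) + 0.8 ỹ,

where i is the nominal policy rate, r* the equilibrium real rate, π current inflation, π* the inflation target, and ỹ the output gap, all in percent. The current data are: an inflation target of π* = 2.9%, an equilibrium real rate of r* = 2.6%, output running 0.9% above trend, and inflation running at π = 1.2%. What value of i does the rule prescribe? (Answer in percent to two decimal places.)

Output 0.9% above potential → ỹ = 0.9.
i = 2.6 + 2.9 + 1.77 × (1.2 − 2.9) + 0.8 × 0.9
   = 2.6 + 2.9 − 3.009 + 0.72 = 3.21

3.21%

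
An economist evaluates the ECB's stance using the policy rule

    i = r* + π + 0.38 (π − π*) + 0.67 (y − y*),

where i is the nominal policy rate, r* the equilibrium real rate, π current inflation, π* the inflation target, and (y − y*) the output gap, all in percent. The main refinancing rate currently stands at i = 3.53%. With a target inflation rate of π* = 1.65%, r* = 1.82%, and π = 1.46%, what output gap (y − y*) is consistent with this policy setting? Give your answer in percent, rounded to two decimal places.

0.67 (y − y*) = 3.53 − 1.82 − 1.46 − 0.38 × (1.46 − 1.65) = 0.3222
(y − y*) = 0.3222 / 0.67 = 0.48

0.48%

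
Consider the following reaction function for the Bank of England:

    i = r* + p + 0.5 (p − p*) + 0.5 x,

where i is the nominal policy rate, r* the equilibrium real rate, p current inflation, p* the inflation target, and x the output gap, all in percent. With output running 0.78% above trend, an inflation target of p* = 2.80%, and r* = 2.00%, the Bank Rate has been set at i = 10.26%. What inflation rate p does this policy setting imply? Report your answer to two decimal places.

Output 0.78% above potential → x = 0.78.
Collecting p: i = r* + (1 + 0.5) p − 0.5 p* + 0.5 x
1.5 p = 10.26 − 2.00 + 0.5 × 2.80 − 0.5 × 0.78 = 9.27
p = 9.27 / 1.5 = 6.18

6.18%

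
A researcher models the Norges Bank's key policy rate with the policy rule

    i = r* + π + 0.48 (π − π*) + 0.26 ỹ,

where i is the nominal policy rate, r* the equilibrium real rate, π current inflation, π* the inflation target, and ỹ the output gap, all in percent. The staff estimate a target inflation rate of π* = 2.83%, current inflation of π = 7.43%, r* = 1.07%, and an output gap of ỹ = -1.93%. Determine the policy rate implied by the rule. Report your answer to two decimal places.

i = 1.07 + 7.43 + 0.48 × (7.43 − 2.83) + 0.26 × (-1.93)
   = 1.07 + 7.43 + 2.208 − 0.5018 = 10.21

10.21%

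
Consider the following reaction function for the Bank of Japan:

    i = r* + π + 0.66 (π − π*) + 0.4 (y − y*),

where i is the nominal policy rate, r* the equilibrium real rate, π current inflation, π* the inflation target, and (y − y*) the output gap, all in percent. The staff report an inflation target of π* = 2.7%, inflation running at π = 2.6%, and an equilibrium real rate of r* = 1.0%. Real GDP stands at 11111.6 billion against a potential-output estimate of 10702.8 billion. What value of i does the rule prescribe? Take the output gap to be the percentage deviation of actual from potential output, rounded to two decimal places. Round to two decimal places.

Output gap = 100 × (11111.6 − 10702.8) / 10702.8 = 3.82%.
i = 1.00 + 2.60 + 0.66 × (2.60 − 2.70) + 0.4 × 3.82
   = 1.00 + 2.6 − 0.066 + 1.528 = 5.06

5.06%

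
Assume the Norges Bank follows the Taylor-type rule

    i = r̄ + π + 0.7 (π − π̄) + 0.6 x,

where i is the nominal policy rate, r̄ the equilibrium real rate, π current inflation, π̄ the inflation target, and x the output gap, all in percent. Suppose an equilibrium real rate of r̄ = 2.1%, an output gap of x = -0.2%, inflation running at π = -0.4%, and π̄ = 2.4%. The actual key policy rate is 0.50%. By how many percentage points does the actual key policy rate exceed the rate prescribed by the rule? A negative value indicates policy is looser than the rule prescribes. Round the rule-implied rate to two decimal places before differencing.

0.88 pp

i = 2.1 + (-0.4) + 0.7 × (-0.4 − 2.4) + 0.6 × (-0.2)
   = 2.1 − 0.4 − 1.96 − 0.12 = -0.38
Deviation = 0.50 − (-0.38) = 0.88 pp.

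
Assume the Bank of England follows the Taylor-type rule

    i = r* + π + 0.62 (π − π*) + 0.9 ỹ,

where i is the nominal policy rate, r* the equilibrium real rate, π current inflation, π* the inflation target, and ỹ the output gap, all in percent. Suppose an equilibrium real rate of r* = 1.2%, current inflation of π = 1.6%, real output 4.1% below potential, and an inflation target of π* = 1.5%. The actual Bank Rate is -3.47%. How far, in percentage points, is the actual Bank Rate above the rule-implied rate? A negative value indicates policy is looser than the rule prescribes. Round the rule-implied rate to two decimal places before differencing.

Output 4.1% below potential → ỹ = -4.1.
i = 1.2 + 1.6 + 0.62 × (1.6 − 1.5) + 0.9 × (-4.1)
   = 1.2 + 1.6 + 0.062 − 3.69 = -0.83
Deviation = -3.47 − (-0.83) = -2.64 pp.

-2.64 pp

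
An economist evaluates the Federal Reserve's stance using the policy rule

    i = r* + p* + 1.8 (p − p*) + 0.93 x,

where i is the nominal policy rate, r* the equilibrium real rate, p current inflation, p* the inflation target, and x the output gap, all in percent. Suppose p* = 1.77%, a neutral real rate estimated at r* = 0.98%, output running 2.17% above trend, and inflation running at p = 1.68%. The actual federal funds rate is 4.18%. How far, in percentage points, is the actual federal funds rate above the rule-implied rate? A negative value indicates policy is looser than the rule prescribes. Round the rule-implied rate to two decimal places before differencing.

-0.43 pp

Output 2.17% above potential → x = 2.17.
i = 0.98 + 1.77 + 1.8 × (1.68 − 1.77) + 0.93 × 2.17
   = 0.98 + 1.77 − 0.162 + 2.0181 = 4.61
Deviation = 4.18 − 4.61 = -0.43 pp.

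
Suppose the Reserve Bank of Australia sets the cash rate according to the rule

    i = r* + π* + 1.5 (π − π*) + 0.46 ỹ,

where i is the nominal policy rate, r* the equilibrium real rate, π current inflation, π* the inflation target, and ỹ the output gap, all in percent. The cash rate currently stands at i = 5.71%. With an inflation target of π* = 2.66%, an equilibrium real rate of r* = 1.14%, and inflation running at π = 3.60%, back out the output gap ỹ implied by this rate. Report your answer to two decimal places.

1.09%

0.46 ỹ = 5.71 − 1.14 − 2.66 − 1.5 × (3.60 − 2.66) = 0.5
ỹ = 0.5 / 0.46 = 1.09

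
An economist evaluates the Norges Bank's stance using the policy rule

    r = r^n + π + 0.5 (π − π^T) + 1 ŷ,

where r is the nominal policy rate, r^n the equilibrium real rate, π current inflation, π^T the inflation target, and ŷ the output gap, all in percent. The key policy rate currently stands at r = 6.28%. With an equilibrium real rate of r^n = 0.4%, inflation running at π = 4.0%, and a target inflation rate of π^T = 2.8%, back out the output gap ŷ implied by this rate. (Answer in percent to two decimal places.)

1.28%

1 ŷ = 6.28 − 0.4 − 4.0 − 0.5 × (4.0 − 2.8) = 1.28
ŷ = 1.28 / 1 = 1.28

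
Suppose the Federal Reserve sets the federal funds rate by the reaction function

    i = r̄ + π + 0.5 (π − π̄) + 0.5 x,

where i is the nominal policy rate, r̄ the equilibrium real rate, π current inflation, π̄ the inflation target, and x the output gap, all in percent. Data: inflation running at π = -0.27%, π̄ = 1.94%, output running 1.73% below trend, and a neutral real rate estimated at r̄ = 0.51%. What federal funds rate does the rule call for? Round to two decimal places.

-1.73%

Output 1.73% below potential → x = -1.73.
i = 0.51 + (-0.27) + 0.5 × (-0.27 − 1.94) + 0.5 × (-1.73)
   = 0.51 − 0.27 − 1.105 − 0.865 = -1.73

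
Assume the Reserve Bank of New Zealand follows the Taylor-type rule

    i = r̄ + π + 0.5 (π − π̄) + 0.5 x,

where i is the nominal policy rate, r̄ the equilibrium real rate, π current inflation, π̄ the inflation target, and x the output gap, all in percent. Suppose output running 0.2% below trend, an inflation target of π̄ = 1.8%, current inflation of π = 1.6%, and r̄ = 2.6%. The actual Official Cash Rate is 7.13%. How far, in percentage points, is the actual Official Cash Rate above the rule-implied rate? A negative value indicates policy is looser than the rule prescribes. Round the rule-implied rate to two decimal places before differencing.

3.13 pp

Output 0.2% below potential → x = -0.2.
i = 2.6 + 1.6 + 0.5 × (1.6 − 1.8) + 0.5 × (-0.2)
   = 2.6 + 1.6 − 0.1 − 0.1 = 4.00
Deviation = 7.13 − 4.00 = 3.13 pp.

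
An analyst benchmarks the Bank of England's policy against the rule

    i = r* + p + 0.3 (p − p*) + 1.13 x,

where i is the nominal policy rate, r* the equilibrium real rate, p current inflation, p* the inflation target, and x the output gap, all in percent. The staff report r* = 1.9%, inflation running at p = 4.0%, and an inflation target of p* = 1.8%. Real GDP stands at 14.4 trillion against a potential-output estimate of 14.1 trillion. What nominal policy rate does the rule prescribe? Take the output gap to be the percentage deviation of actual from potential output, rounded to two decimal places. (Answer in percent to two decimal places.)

8.97%

Output gap = 100 × (14.4 − 14.1) / 14.1 = 2.13%.
i = 1.90 + 4.00 + 0.3 × (4.00 − 1.80) + 1.13 × 2.13
   = 1.90 + 4 + 0.66 + 2.4069 = 8.97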